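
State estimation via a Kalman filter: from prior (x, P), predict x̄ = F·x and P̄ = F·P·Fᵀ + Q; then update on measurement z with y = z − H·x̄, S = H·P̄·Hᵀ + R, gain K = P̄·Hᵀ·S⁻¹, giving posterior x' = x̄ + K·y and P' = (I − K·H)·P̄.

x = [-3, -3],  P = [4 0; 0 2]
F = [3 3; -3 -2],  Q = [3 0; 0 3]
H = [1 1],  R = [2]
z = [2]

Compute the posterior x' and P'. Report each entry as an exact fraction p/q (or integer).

x̄ = F·x = [-18, 15]
P̄ = F·P·Fᵀ + Q = [57 -48; -48 47]
y = z − H·x̄ = [5]
S = H·P̄·Hᵀ + R = [10]
K = P̄·Hᵀ·S⁻¹ = [9/10; -1/10]
x' = x̄ + K·y = [-27/2, 29/2]
P' = (I − K·H)·P̄ = [489/10 -471/10; -471/10 469/10]

x' = [-27/2, 29/2]
P' = [489/10 -471/10; -471/10 469/10]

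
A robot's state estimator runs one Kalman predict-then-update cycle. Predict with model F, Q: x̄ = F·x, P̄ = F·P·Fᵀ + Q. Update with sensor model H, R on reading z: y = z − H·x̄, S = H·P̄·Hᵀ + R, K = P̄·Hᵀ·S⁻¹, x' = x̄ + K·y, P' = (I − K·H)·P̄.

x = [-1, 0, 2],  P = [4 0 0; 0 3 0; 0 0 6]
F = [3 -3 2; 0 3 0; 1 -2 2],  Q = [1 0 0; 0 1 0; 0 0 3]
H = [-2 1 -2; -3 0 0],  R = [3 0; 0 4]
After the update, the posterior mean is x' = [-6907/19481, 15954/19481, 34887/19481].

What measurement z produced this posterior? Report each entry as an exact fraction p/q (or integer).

z = [-2, 1]

x̄ = F·x = [1, 0, 3]
P̄ = F·P·Fᵀ + Q = [88 -27 54; -27 28 -18; 54 -18 43]
S = H·P̄·Hᵀ + R = [1167 933; 933 796]
K = P̄·Hᵀ·S⁻¹ = [-1244/58443 -5975/19481; 18355/58443 -5189/19481; -17606/58443 2914/19481]
x' − x̄ = [-26388/19481, 15954/19481, -23556/19481] = K·y
y = (KᵀK)⁻¹·Kᵀ·(x' − x̄) = [6, 4]
z = y + H·x̄ = [6, 4] + [-8, -3] = [-2, 1]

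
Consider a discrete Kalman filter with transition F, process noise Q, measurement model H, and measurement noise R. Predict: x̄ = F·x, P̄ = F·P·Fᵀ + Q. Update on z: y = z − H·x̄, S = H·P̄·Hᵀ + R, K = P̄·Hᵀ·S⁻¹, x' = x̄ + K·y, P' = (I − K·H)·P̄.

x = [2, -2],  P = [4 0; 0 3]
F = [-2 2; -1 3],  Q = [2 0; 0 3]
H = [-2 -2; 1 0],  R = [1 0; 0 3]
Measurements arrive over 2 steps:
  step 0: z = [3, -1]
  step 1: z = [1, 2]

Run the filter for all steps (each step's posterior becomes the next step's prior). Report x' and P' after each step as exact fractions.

step 0: x̄ = F·x = [-8, -8]
step 0: P̄ = F·P·Fᵀ + Q = [30 26; 26 34]
step 0: y = z − H·x̄ = [-29, 7]
step 0: S = H·P̄·Hᵀ + R = [465 -112; -112 33]
step 0: K = P̄·Hᵀ·S⁻¹ = [-336/2801 1406/2801; -1048/2801 -1350/2801]
step 0: x' = x̄ + K·y = [-2822/2801, -1466/2801]
step 0: P' = (I − K·H)·P̄ = [4218/2801 -4050/2801; -4050/2801 4574/2801]
step 1: x̄ = F·x = [2712/2801, -1576/2801]
step 1: P̄ = F·P·Fᵀ + Q = [73170/2801 68280/2801; 68280/2801 78087/2801]
step 1: y = z − H·x̄ = [5073/2801, 2890/2801]
step 1: S = H·P̄·Hᵀ + R = [1154069/2801 -282900/2801; -282900/2801 81573/2801]
step 1: K = P̄·Hᵀ·S⁻¹ = [-282900/1678979 524910/1678979; -542994/1678979 -477760/1678979]
step 1: x' = x̄ + K·y = [1654848/1678979, -2421066/1678979]
step 1: P' = (I − K·H)·P̄ = [1574730/1678979 -1433280/1678979; -1433280/1678979 1704777/1678979]

step 0: x' = [-2822/2801, -1466/2801], P' = [4218/2801 -4050/2801; -4050/2801 4574/2801]
step 1: x' = [1654848/1678979, -2421066/1678979], P' = [1574730/1678979 -1433280/1678979; -1433280/1678979 1704777/1678979]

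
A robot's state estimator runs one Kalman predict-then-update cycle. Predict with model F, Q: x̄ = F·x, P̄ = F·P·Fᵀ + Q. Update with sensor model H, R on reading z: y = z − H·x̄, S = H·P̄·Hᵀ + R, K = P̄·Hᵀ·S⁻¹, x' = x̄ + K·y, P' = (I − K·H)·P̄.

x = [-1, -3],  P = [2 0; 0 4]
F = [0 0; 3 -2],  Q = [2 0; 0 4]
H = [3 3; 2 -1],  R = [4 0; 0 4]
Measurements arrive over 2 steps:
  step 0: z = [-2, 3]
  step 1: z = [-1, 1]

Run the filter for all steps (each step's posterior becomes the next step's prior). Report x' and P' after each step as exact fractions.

step 0: x' = [1155/1949, -2475/1949], P' = [768/1949 -532/1949; -532/1949 1140/1949]
step 1: x' = [13645/169237, -53416/169237], P' = [66079/169237 -44891/169237; -44891/169237 96195/169237]

step 0: x̄ = F·x = [0, 3]
step 0: P̄ = F·P·Fᵀ + Q = [2 0; 0 38]
step 0: y = z − H·x̄ = [-11, 6]
step 0: S = H·P̄·Hᵀ + R = [364 -102; -102 50]
step 0: K = P̄·Hᵀ·S⁻¹ = [177/1949 517/1949; 456/1949 -551/1949]
step 0: x' = x̄ + K·y = [1155/1949, -2475/1949]
step 0: P' = (I − K·H)·P̄ = [768/1949 -532/1949; -532/1949 1140/1949]
step 1: x̄ = F·x = [0, 8415/1949]
step 1: P̄ = F·P·Fᵀ + Q = [2 0; 0 25652/1949]
step 1: y = z − H·x̄ = [-27194/1949, 10364/1949]
step 1: S = H·P̄·Hᵀ + R = [273746/1949 -53568/1949; -53568/1949 49040/1949]
step 1: K = P̄·Hᵀ·S⁻¹ = [15891/169237 177049/676948; 38478/169237 -185977/676948]
step 1: x' = x̄ + K·y = [13645/169237, -53416/169237]
step 1: P' = (I − K·H)·P̄ = [66079/169237 -44891/169237; -44891/169237 96195/169237]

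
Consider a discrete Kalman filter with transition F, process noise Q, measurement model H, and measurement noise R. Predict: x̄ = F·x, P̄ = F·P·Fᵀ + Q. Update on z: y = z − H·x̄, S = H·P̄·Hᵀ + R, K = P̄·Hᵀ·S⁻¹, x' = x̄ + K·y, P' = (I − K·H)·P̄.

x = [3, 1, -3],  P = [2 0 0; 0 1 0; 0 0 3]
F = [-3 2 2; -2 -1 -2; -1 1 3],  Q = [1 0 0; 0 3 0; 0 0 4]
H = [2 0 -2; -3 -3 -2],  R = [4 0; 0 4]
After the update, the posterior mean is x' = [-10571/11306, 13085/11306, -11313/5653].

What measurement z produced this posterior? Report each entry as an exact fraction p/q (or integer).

x̄ = F·x = [-13, -1, -11]
P̄ = F·P·Fᵀ + Q = [35 -2 26; -2 24 -15; 26 -15 34]
S = H·P̄·Hᵀ + R = [72 -100; -100 767]
K = P̄·Hᵀ·S⁻¹ = [-647/22612 -1134/5653; 8171/22612 1/5653; -5593/11306 -1109/5653]
x' − x̄ = [136407/11306, 24391/11306, 50870/5653] = K·y
y = (KᵀK)⁻¹·Kᵀ·(x' − x̄) = [6, -61]
z = y + H·x̄ = [6, -61] + [-4, 64] = [2, 3]

z = [2, 3]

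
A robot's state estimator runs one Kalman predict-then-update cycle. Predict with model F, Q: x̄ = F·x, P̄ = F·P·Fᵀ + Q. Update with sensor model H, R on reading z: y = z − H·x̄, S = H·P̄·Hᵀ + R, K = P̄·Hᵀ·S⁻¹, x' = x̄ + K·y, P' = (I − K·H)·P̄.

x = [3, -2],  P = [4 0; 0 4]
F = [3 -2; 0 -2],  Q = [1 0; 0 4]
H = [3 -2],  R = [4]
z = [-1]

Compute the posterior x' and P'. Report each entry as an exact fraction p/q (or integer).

x' = [733/369, 1220/369]
P' = [3428/369 4888/369; 4888/369 7316/369]

x̄ = F·x = [13, 4]
P̄ = F·P·Fᵀ + Q = [53 16; 16 20]
y = z − H·x̄ = [-32]
S = H·P̄·Hᵀ + R = [369]
K = P̄·Hᵀ·S⁻¹ = [127/369; 8/369]
x' = x̄ + K·y = [733/369, 1220/369]
P' = (I − K·H)·P̄ = [3428/369 4888/369; 4888/369 7316/369]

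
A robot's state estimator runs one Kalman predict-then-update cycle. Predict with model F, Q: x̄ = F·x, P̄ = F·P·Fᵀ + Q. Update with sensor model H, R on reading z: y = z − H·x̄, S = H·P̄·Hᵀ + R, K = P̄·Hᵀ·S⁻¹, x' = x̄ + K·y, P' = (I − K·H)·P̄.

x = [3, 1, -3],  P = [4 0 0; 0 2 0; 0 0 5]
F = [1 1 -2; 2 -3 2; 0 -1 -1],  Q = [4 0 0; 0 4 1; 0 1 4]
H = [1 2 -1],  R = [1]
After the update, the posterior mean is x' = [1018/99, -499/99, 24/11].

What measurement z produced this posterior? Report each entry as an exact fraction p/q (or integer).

z = [-2]

x̄ = F·x = [10, -3, 2]
P̄ = F·P·Fᵀ + Q = [30 -18 8; -18 58 -3; 8 -3 11]
S = H·P̄·Hᵀ + R = [198]
K = P̄·Hᵀ·S⁻¹ = [-7/99; 101/198; -1/22]
x' − x̄ = [28/99, -202/99, 2/11] = K·y
y = (KᵀK)⁻¹·Kᵀ·(x' − x̄) = [-4]
z = y + H·x̄ = [-4] + [2] = [-2]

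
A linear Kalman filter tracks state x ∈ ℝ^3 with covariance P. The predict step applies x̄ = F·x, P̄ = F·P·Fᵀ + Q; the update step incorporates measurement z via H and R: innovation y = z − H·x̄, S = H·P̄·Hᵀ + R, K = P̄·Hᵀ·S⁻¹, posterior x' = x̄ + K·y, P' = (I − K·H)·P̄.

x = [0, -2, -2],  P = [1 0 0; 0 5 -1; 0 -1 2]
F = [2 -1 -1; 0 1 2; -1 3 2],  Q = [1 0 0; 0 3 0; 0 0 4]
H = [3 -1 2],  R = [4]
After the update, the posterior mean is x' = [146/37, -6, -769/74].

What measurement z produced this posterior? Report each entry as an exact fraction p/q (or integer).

x̄ = F·x = [4, -6, -10]
P̄ = F·P·Fᵀ + Q = [10 -6 -16; -6 12 15; -16 15 46]
S = H·P̄·Hᵀ + R = [74]
K = P̄·Hᵀ·S⁻¹ = [2/37; 0; 29/74]
x' − x̄ = [-2/37, 0, -29/74] = K·y
y = (KᵀK)⁻¹·Kᵀ·(x' − x̄) = [-1]
z = y + H·x̄ = [-1] + [-2] = [-3]

z = [-3]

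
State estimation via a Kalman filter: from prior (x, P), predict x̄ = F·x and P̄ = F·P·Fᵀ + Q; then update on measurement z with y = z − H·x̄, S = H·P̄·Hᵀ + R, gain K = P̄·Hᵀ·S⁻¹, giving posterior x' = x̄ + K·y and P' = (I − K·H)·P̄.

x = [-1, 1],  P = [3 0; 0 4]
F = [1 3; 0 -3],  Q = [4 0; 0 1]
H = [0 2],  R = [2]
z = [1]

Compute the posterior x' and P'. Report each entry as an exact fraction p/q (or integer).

x̄ = F·x = [2, -3]
P̄ = F·P·Fᵀ + Q = [43 -36; -36 37]
y = z − H·x̄ = [7]
S = H·P̄·Hᵀ + R = [150]
K = P̄·Hᵀ·S⁻¹ = [-12/25; 37/75]
x' = x̄ + K·y = [-34/25, 34/75]
P' = (I − K·H)·P̄ = [211/25 -12/25; -12/25 37/75]

x' = [-34/25, 34/75]
P' = [211/25 -12/25; -12/25 37/75]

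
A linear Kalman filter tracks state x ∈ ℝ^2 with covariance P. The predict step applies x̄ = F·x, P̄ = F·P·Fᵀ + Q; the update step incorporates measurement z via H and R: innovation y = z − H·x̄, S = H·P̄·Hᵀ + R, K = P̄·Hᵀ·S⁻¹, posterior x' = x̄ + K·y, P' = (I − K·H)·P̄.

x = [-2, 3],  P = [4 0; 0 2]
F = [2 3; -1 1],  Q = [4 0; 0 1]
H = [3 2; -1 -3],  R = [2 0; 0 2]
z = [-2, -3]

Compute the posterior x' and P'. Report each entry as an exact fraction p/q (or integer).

x̄ = F·x = [5, 5]
P̄ = F·P·Fᵀ + Q = [38 -2; -2 7]
y = z − H·x̄ = [-27, 17]
S = H·P̄·Hᵀ + R = [348 -134; -134 91]
K = P̄·Hᵀ·S⁻¹ = [2861/6856 901/3428; -909/6856 -1385/3428]
x' = x̄ + K·y = [-12333/6856, 11733/6856]
P' = (I − K·H)·P̄ = [1741/3428 -1181/3428; -1181/3428 1317/3428]

x' = [-12333/6856, 11733/6856]
P' = [1741/3428 -1181/3428; -1181/3428 1317/3428]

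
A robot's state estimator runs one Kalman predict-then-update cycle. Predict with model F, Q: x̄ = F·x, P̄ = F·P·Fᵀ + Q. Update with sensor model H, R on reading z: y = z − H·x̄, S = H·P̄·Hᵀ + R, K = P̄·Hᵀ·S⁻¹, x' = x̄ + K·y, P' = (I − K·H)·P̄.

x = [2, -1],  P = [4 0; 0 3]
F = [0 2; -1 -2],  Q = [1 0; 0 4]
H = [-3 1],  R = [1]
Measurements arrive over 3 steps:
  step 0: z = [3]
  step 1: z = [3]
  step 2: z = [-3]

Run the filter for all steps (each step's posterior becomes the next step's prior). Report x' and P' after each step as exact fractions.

step 0: x̄ = F·x = [-2, 0]
step 0: P̄ = F·P·Fᵀ + Q = [13 -12; -12 20]
step 0: y = z − H·x̄ = [-3]
step 0: S = H·P̄·Hᵀ + R = [210]
step 0: K = P̄·Hᵀ·S⁻¹ = [-17/70; 4/15]
step 0: x' = x̄ + K·y = [-89/70, -4/5]
step 0: P' = (I − K·H)·P̄ = [43/70 8/5; 8/5 76/15]
step 1: x̄ = F·x = [-8/5, 201/70]
step 1: P̄ = F·P·Fᵀ + Q = [319/15 -352/15; -352/15 6569/210]
step 1: y = z − H·x̄ = [-327/70]
step 1: S = H·P̄·Hᵀ + R = [76541/210]
step 1: K = P̄·Hᵀ·S⁻¹ = [-18326/76541; 21353/76541]
step 1: x' = x̄ + K·y = [-36857/76541, 120033/76541]
step 1: P' = (I − K·H)·P̄ = [28523/76541 67243/76541; 67243/76541 223082/76541]
step 2: x̄ = F·x = [240066/76541, -203209/76541]
step 2: P̄ = F·P·Fᵀ + Q = [968869/76541 -1026814/76541; -1026814/76541 1495987/76541]
step 2: y = z − H·x̄ = [693784/76541]
step 2: S = H·P̄·Hᵀ + R = [16453233/76541]
step 2: K = P̄·Hᵀ·S⁻¹ = [-3933421/16453233; 4576429/16453233]
step 2: x' = x̄ + K·y = [15951154/16453233, -2200021/16453233]
step 2: P' = (I − K·H)·P̄ = [6130396/16453233 14457767/16453233; 14457767/16453233 47949730/16453233]

step 0: x' = [-89/70, -4/5], P' = [43/70 8/5; 8/5 76/15]
step 1: x' = [-36857/76541, 120033/76541], P' = [28523/76541 67243/76541; 67243/76541 223082/76541]
step 2: x' = [15951154/16453233, -2200021/16453233], P' = [6130396/16453233 14457767/16453233; 14457767/16453233 47949730/16453233]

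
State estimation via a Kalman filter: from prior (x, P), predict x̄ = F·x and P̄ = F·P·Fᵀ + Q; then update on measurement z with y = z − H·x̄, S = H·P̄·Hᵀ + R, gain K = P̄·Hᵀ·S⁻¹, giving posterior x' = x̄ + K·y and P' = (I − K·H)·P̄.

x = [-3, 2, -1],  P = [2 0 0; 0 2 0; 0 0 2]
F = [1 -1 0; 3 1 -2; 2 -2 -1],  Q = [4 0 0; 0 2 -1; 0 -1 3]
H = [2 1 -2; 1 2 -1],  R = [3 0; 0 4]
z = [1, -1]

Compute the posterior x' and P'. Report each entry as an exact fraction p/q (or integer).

x' = [-14/3, -17/12, -85/14]
P' = [956/129 23/129 322/43; 23/129 977/516 131/86; 322/43 131/86 2745/301]

x̄ = F·x = [-5, -5, -9]
P̄ = F·P·Fᵀ + Q = [8 4 8; 4 30 11; 8 11 21]
y = z − H·x̄ = [-2, 5]
S = H·P̄·Hᵀ + R = [57 51; 51 109]
K = P̄·Hᵀ·S⁻¹ = [1/129 3/43; -137/516 105/172; -349/602 213/602]
x' = x̄ + K·y = [-14/3, -17/12, -85/14]
P' = (I − K·H)·P̄ = [956/129 23/129 322/43; 23/129 977/516 131/86; 322/43 131/86 2745/301]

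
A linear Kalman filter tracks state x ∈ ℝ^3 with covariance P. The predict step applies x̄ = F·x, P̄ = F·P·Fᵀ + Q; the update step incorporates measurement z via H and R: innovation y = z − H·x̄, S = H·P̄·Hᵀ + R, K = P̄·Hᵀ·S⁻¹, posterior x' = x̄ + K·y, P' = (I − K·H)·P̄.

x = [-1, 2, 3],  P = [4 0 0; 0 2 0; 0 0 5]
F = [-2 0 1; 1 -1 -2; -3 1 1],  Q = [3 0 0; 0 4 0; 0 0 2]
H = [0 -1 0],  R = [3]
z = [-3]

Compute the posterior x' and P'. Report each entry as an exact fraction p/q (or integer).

x̄ = F·x = [5, -9, 8]
P̄ = F·P·Fᵀ + Q = [24 -18 29; -18 30 -24; 29 -24 45]
y = z − H·x̄ = [-12]
S = H·P̄·Hᵀ + R = [33]
K = P̄·Hᵀ·S⁻¹ = [6/11; -10/11; 8/11]
x' = x̄ + K·y = [-17/11, 21/11, -8/11]
P' = (I − K·H)·P̄ = [156/11 -18/11 175/11; -18/11 30/11 -24/11; 175/11 -24/11 303/11]

x' = [-17/11, 21/11, -8/11]
P' = [156/11 -18/11 175/11; -18/11 30/11 -24/11; 175/11 -24/11 303/11]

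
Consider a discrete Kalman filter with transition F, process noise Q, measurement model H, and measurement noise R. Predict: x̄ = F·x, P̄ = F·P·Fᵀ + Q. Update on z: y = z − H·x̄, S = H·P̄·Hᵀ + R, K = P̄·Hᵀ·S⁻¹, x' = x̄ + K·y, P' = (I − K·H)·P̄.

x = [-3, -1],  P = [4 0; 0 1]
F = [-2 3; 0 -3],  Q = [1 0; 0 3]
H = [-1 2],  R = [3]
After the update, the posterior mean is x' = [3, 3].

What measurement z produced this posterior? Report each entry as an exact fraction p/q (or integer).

x̄ = F·x = [3, 3]
P̄ = F·P·Fᵀ + Q = [26 -9; -9 12]
S = H·P̄·Hᵀ + R = [113]
K = P̄·Hᵀ·S⁻¹ = [-44/113; 33/113]
x' − x̄ = [0, 0] = K·y
y = (KᵀK)⁻¹·Kᵀ·(x' − x̄) = [0]
z = y + H·x̄ = [0] + [3] = [3]

z = [3]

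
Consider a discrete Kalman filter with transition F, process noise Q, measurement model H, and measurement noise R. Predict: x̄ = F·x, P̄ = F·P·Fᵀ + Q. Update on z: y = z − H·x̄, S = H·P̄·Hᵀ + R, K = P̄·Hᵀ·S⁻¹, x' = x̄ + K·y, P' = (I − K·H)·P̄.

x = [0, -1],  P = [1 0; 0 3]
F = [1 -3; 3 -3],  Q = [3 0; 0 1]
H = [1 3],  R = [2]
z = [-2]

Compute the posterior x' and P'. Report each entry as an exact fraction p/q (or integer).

x' = [-4/39, -8/13]
P' = [2285/546 -227/182; -227/182 107/182]

x̄ = F·x = [3, 3]
P̄ = F·P·Fᵀ + Q = [31 30; 30 37]
y = z − H·x̄ = [-14]
S = H·P̄·Hᵀ + R = [546]
K = P̄·Hᵀ·S⁻¹ = [121/546; 47/182]
x' = x̄ + K·y = [-4/39, -8/13]
P' = (I − K·H)·P̄ = [2285/546 -227/182; -227/182 107/182]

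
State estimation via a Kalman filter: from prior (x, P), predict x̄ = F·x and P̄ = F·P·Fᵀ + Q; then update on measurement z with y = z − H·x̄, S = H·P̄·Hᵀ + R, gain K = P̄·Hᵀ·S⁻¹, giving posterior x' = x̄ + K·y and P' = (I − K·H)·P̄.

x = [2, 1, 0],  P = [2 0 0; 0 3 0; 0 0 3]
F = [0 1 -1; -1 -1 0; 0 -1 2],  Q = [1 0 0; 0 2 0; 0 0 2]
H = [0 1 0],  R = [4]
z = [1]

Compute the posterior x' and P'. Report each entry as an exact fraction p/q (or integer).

x' = [-1/11, -5/11, 1/11]
P' = [68/11 -12/11 -90/11; -12/11 28/11 12/11; -90/11 12/11 178/11]

x̄ = F·x = [1, -3, -1]
P̄ = F·P·Fᵀ + Q = [7 -3 -9; -3 7 3; -9 3 17]
y = z − H·x̄ = [4]
S = H·P̄·Hᵀ + R = [11]
K = P̄·Hᵀ·S⁻¹ = [-3/11; 7/11; 3/11]
x' = x̄ + K·y = [-1/11, -5/11, 1/11]
P' = (I − K·H)·P̄ = [68/11 -12/11 -90/11; -12/11 28/11 12/11; -90/11 12/11 178/11]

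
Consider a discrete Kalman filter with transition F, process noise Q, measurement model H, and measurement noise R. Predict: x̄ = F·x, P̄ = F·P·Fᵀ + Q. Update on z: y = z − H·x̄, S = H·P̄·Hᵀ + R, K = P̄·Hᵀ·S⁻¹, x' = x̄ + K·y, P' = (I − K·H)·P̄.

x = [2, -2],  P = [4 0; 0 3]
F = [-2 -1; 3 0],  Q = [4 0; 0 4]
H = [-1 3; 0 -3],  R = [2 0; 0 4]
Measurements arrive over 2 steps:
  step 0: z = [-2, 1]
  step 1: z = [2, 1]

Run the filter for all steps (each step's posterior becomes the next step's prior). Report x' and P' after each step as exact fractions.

step 0: x' = [2130/1483, -312/1483], P' = [4690/1483 984/1483; 984/1483 424/1483]
step 1: x' = [-1966152/1523777, 133005/1523777], P' = [3989844/1523777 811536/1523777; 811536/1523777 387524/1523777]

step 0: x̄ = F·x = [-2, 6]
step 0: P̄ = F·P·Fᵀ + Q = [23 -24; -24 40]
step 0: y = z − H·x̄ = [-22, 19]
step 0: S = H·P̄·Hᵀ + R = [529 -432; -432 364]
step 0: K = P̄·Hᵀ·S⁻¹ = [-869/1483 -738/1483; 144/1483 -318/1483]
step 0: x' = x̄ + K·y = [2130/1483, -312/1483]
step 0: P' = (I − K·H)·P̄ = [4690/1483 984/1483; 984/1483 424/1483]
step 1: x̄ = F·x = [-3948/1483, 6390/1483]
step 1: P̄ = F·P·Fᵀ + Q = [29052/1483 -31092/1483; -31092/1483 48142/1483]
step 1: y = z − H·x̄ = [-20152/1483, 20653/1483]
step 1: S = H·P̄·Hᵀ + R = [651848/1483 -526554/1483; -526554/1483 439210/1483]
step 1: K = P̄·Hᵀ·S⁻¹ = [-777618/1523777 -608652/1523777; 175518/1523777 -290643/1523777]
step 1: x' = x̄ + K·y = [-1966152/1523777, 133005/1523777]
step 1: P' = (I − K·H)·P̄ = [3989844/1523777 811536/1523777; 811536/1523777 387524/1523777]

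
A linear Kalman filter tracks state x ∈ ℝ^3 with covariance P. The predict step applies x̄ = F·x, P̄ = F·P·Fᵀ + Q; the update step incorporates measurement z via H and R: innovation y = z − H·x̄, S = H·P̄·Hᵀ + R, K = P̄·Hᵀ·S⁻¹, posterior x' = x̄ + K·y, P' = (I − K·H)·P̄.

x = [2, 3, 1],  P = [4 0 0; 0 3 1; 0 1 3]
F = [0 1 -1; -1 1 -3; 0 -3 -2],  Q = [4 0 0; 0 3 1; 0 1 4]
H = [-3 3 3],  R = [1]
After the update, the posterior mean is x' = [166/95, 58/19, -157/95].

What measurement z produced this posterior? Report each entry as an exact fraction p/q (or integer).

z = [-1]

x̄ = F·x = [2, -2, -11]
P̄ = F·P·Fᵀ + Q = [8 8 -2; 8 31 17; -2 17 55]
S = H·P̄·Hᵀ + R = [1045]
K = P̄·Hᵀ·S⁻¹ = [-6/1045; 24/209; 222/1045]
x' − x̄ = [-24/95, 96/19, 888/95] = K·y
y = (KᵀK)⁻¹·Kᵀ·(x' − x̄) = [44]
z = y + H·x̄ = [44] + [-45] = [-1]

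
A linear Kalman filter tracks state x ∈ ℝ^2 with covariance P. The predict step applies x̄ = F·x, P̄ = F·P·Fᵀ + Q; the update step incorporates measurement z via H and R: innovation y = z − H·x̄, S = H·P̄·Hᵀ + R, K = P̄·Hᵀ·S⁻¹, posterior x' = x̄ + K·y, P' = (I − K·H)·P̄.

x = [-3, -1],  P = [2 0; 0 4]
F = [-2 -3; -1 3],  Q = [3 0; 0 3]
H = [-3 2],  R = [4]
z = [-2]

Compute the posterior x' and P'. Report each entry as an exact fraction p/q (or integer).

x' = [146/39, 178/39]
P' = [152/39 1058/195; 1058/195 8291/975]

x̄ = F·x = [9, 0]
P̄ = F·P·Fᵀ + Q = [47 -32; -32 41]
y = z − H·x̄ = [25]
S = H·P̄·Hᵀ + R = [975]
K = P̄·Hᵀ·S⁻¹ = [-41/195; 178/975]
x' = x̄ + K·y = [146/39, 178/39]
P' = (I − K·H)·P̄ = [152/39 1058/195; 1058/195 8291/975]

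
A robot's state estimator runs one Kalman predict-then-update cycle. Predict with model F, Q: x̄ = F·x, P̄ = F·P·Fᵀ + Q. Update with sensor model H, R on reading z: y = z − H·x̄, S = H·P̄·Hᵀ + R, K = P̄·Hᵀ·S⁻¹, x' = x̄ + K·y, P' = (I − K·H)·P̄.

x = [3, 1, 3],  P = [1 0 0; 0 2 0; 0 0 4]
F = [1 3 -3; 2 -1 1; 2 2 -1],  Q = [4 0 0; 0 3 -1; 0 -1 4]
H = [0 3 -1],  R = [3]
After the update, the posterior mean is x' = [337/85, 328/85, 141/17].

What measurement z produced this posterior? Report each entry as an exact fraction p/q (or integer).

z = [3]

x̄ = F·x = [-3, 8, 5]
P̄ = F·P·Fᵀ + Q = [59 -16 26; -16 13 -5; 26 -5 20]
S = H·P̄·Hᵀ + R = [170]
K = P̄·Hᵀ·S⁻¹ = [-37/85; 22/85; -7/34]
x' − x̄ = [592/85, -352/85, 56/17] = K·y
y = (KᵀK)⁻¹·Kᵀ·(x' − x̄) = [-16]
z = y + H·x̄ = [-16] + [19] = [3]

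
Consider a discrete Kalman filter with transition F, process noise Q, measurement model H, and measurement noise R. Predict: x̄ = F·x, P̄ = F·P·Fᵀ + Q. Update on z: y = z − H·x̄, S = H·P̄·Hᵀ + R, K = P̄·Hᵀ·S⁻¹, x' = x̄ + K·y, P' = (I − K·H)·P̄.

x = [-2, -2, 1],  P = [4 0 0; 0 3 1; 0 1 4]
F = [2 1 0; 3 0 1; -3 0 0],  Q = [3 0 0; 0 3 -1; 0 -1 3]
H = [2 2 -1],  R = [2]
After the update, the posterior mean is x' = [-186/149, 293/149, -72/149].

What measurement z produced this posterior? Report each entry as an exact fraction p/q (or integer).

x̄ = F·x = [-6, -5, 6]
P̄ = F·P·Fᵀ + Q = [22 25 -24; 25 43 -37; -24 -37 39]
S = H·P̄·Hᵀ + R = [745]
K = P̄·Hᵀ·S⁻¹ = [118/745; 173/745; -161/745]
x' − x̄ = [708/149, 1038/149, -966/149] = K·y
y = (KᵀK)⁻¹·Kᵀ·(x' − x̄) = [30]
z = y + H·x̄ = [30] + [-28] = [2]

z = [2]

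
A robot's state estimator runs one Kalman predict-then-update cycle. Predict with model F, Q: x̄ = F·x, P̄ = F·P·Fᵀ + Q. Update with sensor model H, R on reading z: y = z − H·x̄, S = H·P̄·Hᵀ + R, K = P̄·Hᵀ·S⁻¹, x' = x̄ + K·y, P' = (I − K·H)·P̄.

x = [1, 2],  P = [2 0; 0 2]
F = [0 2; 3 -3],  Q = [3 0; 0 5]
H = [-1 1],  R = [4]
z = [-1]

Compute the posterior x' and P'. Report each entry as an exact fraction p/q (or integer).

x̄ = F·x = [4, -3]
P̄ = F·P·Fᵀ + Q = [11 -12; -12 41]
y = z − H·x̄ = [6]
S = H·P̄·Hᵀ + R = [80]
K = P̄·Hᵀ·S⁻¹ = [-23/80; 53/80]
x' = x̄ + K·y = [91/40, 39/40]
P' = (I − K·H)·P̄ = [351/80 259/80; 259/80 471/80]

x' = [91/40, 39/40]
P' = [351/80 259/80; 259/80 471/80]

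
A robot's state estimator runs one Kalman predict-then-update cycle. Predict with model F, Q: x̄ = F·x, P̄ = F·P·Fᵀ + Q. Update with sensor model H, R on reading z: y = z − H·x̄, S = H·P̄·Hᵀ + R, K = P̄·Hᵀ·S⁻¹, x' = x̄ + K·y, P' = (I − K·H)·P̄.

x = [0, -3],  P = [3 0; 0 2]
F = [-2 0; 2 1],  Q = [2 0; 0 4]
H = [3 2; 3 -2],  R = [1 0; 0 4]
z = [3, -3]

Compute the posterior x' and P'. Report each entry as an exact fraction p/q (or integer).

x' = [27/8057, 11145/8057]
P' = [1108/8057 -996/8057; -996/8057 2466/8057]

x̄ = F·x = [0, -3]
P̄ = F·P·Fᵀ + Q = [14 -12; -12 18]
y = z − H·x̄ = [9, -9]
S = H·P̄·Hᵀ + R = [55 54; 54 346]
K = P̄·Hᵀ·S⁻¹ = [1332/8057 1329/8057; 1944/8057 -1980/8057]
x' = x̄ + K·y = [27/8057, 11145/8057]
P' = (I − K·H)·P̄ = [1108/8057 -996/8057; -996/8057 2466/8057]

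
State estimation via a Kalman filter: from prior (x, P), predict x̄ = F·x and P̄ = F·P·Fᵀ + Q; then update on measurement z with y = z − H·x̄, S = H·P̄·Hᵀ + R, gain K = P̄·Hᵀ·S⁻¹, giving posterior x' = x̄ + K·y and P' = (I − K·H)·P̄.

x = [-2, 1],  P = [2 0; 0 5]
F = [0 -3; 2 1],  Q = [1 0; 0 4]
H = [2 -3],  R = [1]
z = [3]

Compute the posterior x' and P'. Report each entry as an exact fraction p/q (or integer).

x' = [-3, -3]
P' = [5059/518 3327/518; 3327/518 2245/518]

x̄ = F·x = [-3, -3]
P̄ = F·P·Fᵀ + Q = [46 -15; -15 17]
y = z − H·x̄ = [0]
S = H·P̄·Hᵀ + R = [518]
K = P̄·Hᵀ·S⁻¹ = [137/518; -81/518]
x' = x̄ + K·y = [-3, -3]
P' = (I − K·H)·P̄ = [5059/518 3327/518; 3327/518 2245/518]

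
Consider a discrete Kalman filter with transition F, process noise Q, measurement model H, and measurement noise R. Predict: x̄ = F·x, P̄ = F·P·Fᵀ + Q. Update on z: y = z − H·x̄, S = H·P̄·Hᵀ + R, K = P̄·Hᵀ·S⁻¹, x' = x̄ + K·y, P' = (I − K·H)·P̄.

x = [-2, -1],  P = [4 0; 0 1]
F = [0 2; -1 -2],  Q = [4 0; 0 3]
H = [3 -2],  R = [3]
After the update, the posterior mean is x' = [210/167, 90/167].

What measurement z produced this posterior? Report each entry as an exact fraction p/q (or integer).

z = [3]

x̄ = F·x = [-2, 4]
P̄ = F·P·Fᵀ + Q = [8 -4; -4 11]
S = H·P̄·Hᵀ + R = [167]
K = P̄·Hᵀ·S⁻¹ = [32/167; -34/167]
x' − x̄ = [544/167, -578/167] = K·y
y = (KᵀK)⁻¹·Kᵀ·(x' − x̄) = [17]
z = y + H·x̄ = [17] + [-14] = [3]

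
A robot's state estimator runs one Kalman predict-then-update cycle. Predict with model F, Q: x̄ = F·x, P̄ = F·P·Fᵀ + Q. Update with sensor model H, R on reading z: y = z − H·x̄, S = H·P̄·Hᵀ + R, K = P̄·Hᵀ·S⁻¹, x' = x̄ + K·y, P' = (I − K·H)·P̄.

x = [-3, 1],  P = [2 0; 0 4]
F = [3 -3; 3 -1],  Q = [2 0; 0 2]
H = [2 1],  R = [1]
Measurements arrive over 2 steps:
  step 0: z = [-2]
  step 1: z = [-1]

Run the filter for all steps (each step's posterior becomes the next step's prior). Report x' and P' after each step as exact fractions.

step 0: x̄ = F·x = [-12, -10]
step 0: P̄ = F·P·Fᵀ + Q = [56 30; 30 24]
step 0: y = z − H·x̄ = [32]
step 0: S = H·P̄·Hᵀ + R = [369]
step 0: K = P̄·Hᵀ·S⁻¹ = [142/369; 28/123]
step 0: x' = x̄ + K·y = [116/369, -334/123]
step 0: P' = (I − K·H)·P̄ = [500/369 -286/123; -286/123 200/41]
step 1: x̄ = F·x = [1118/123, 150/41]
step 1: P̄ = F·P·Fᵀ + Q = [4098/41 2244/41; 2244/41 1354/41]
step 1: y = z − H·x̄ = [-2809/123]
step 1: S = H·P̄·Hᵀ + R = [26763/41]
step 1: K = P̄·Hᵀ·S⁻¹ = [3480/8921; 5842/26763]
step 1: x' = x̄ + K·y = [4838/26763, -106508/80289]
step 1: P' = (I − K·H)·P̄ = [5538/8921 -7596/8921; -7596/8921 51418/26763]

step 0: x' = [116/369, -334/123], P' = [500/369 -286/123; -286/123 200/41]
step 1: x' = [4838/26763, -106508/80289], P' = [5538/8921 -7596/8921; -7596/8921 51418/26763]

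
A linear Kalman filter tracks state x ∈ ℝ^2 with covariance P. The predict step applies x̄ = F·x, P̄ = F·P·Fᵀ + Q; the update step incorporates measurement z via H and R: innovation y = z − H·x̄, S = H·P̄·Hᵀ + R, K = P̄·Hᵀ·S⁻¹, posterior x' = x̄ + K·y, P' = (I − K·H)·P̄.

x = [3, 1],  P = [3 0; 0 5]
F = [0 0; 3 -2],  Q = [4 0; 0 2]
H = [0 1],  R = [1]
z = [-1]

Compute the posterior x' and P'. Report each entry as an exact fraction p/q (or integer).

x̄ = F·x = [0, 7]
P̄ = F·P·Fᵀ + Q = [4 0; 0 49]
y = z − H·x̄ = [-8]
S = H·P̄·Hᵀ + R = [50]
K = P̄·Hᵀ·S⁻¹ = [0; 49/50]
x' = x̄ + K·y = [0, -21/25]
P' = (I − K·H)·P̄ = [4 0; 0 49/50]

x' = [0, -21/25]
P' = [4 0; 0 49/50]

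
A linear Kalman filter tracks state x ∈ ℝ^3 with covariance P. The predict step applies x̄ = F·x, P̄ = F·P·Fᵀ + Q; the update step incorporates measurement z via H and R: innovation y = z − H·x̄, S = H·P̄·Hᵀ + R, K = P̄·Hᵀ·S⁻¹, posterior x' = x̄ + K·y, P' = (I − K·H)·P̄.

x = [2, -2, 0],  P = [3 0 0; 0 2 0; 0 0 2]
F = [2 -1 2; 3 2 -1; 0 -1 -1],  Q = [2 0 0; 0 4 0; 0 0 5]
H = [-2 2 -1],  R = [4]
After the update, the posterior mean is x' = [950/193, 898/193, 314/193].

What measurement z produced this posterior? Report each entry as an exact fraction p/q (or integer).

x̄ = F·x = [6, 2, 2]
P̄ = F·P·Fᵀ + Q = [24 10 -2; 10 41 -2; -2 -2 9]
S = H·P̄·Hᵀ + R = [193]
K = P̄·Hᵀ·S⁻¹ = [-26/193; 64/193; -9/193]
x' − x̄ = [-208/193, 512/193, -72/193] = K·y
y = (KᵀK)⁻¹·Kᵀ·(x' − x̄) = [8]
z = y + H·x̄ = [8] + [-10] = [-2]

z = [-2]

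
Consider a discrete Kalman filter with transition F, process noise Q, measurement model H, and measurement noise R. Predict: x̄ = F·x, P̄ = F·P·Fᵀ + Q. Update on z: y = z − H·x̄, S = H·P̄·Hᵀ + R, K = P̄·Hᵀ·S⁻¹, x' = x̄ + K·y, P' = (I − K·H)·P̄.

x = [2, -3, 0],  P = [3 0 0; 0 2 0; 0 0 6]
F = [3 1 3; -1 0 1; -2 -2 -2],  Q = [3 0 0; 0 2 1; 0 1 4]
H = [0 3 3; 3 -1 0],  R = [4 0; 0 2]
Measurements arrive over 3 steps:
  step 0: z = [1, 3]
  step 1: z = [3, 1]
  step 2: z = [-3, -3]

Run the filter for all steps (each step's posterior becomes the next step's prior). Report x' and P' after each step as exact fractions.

step 0: x' = [1599/28876, -166763/57752, 187973/57752], P' = [6566/7219 28563/14438 -27473/14438; 28563/14438 163687/28876 -156841/28876; -27473/14438 -156841/28876 162503/28876]
step 1: x' = [328167629/399956423, 857301747/799912846, -46188339/799912846], P' = [184598064/399956423 270982172/399956423 -239873676/399956423; 270982172/399956423 745956368/399956423 -652770060/399956423; -239873676/399956423 -652770060/399956423 735117484/399956423]
step 2: x' = [-9669204116743/10294496686338, -1562431148285/10294496686338, -9125756775109/10294496686338], P' = [2224708792927/5147248343169 3119465744789/5147248343169 -2783799574385/5147248343169; 3119465744789/5147248343169 8702380851337/5147248343169 -7660225251061/5147248343169; -2783799574385/5147248343169 -7660225251061/5147248343169 8850329783605/5147248343169]

step 0: x̄ = F·x = [3, -2, 2]
step 0: P̄ = F·P·Fᵀ + Q = [86 9 -58; 9 11 -5; -58 -5 48]
step 0: y = z − H·x̄ = [1, -8]
step 0: S = H·P̄·Hᵀ + R = [445 -459; -459 733]
step 0: K = P̄·Hᵀ·S⁻¹ = [1635/28876 10833/28876; 10269/57752 7691/57752; 8493/57752 -7997/57752]
step 0: x' = x̄ + K·y = [1599/28876, -166763/57752, 187973/57752]
step 0: P' = (I − K·H)·P̄ = [6566/7219 28563/14438 -27473/14438; 28563/14438 163687/28876 -156841/28876; -27473/14438 -156841/28876 162503/28876]
step 1: x̄ = F·x = [203375/28876, 184775/57752, -6102/7219]
step 1: P̄ = F·P·Fᵀ + Q = [90475/7219 97375/14438 -726/7219; 97375/14438 356411/28876 46083/7219; -726/7219 46083/7219 72008/7219]
step 1: y = z − H·x̄ = [-234621/57752, -977723/57752]
step 1: S = H·P̄·Hᵀ + R = [9233467/28876 104385/28876; 104385/28876 2502763/28876]
step 1: K = P̄·Hᵀ·S⁻¹ = [23331372/399956423 141406010/399956423; 69889731/399956423 33495074/399956423; 61760568/399956423 -33425484/399956423]
step 1: x' = x̄ + K·y = [328167629/399956423, 857301747/799912846, -46188339/799912846]
step 1: P' = (I − K·H)·P̄ = [184598064/399956423 270982172/399956423 -239873676/399956423; 270982172/399956423 745956368/399956423 -652770060/399956423; -239873676/399956423 -652770060/399956423 735117484/399956423]
step 2: x̄ = F·x = [1343871252/399956423, -702523597/799912846, -1467448666/399956423]
step 2: P̄ = F·P·Fᵀ + Q = [3614812073/399956423 727806028/399956423 -1077418808/399956423; 727806028/399956423 2199375746/399956423 1146422047/399956423; -1077418808/399956423 1146422047/399956423 3289220844/399956423]
step 2: y = z − H·x̄ = [8512524249/799912846, -11165489647/799912846]
step 2: S = H·P̄·Hᵀ + R = [71632791848/399956423 -13183908399/399956423; -13183908399/399956423 31165761081/399956423]
step 2: K = P̄·Hᵀ·S⁻¹ = [83916542601/1715749447723 1777330316996/5147248343169; 260538900069/1715749447723 328008191515/5147248343169; 297526133136/1715749447723 -345586736047/5147248343169]
step 2: x' = x̄ + K·y = [-9669204116743/10294496686338, -1562431148285/10294496686338, -9125756775109/10294496686338]
step 2: P' = (I − K·H)·P̄ = [2224708792927/5147248343169 3119465744789/5147248343169 -2783799574385/5147248343169; 3119465744789/5147248343169 8702380851337/5147248343169 -7660225251061/5147248343169; -2783799574385/5147248343169 -7660225251061/5147248343169 8850329783605/5147248343169]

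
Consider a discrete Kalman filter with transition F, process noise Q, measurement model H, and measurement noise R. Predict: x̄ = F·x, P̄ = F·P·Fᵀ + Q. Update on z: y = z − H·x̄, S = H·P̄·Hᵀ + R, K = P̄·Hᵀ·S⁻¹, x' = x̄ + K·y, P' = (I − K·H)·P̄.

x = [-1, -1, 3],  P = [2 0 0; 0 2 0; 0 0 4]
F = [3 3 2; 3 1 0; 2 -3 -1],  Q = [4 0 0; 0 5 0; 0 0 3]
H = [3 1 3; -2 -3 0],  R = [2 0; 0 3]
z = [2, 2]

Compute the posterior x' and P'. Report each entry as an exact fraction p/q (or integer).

x̄ = F·x = [0, -4, -2]
P̄ = F·P·Fᵀ + Q = [56 24 -14; 24 25 6; -14 6 33]
y = z − H·x̄ = [12, -10]
S = H·P̄·Hᵀ + R = [756 -645; -645 740]
K = P̄·Hᵀ·S⁻¹ = [-512/9561 -4706/15935; 1153/28683 -6271/47805; 3538/9561 1071/3187]
x' = x̄ + K·y = [7364/3187, -7030/3187, -2932/3187]
P' = (I − K·H)·P̄ = [154456/15935 -294794/47805 -24454/3187; -294794/47805 608401/143415 45695/9561; -24454/3187 45695/9561 20163/3187]

x' = [7364/3187, -7030/3187, -2932/3187]
P' = [154456/15935 -294794/47805 -24454/3187; -294794/47805 608401/143415 45695/9561; -24454/3187 45695/9561 20163/3187]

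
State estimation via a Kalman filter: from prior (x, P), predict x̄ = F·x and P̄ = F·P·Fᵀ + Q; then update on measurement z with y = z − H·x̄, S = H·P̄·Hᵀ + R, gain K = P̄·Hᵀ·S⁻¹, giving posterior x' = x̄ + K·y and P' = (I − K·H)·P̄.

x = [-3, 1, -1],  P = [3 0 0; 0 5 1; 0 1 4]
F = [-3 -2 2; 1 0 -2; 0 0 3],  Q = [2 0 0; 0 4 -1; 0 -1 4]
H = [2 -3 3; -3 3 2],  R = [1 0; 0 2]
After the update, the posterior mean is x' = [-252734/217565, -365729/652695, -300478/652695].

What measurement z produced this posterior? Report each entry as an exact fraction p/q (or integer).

x̄ = F·x = [5, -1, -3]
P̄ = F·P·Fᵀ + Q = [57 -21 18; -21 23 -25; 18 -25 40]
S = H·P̄·Hᵀ + R = [1714 -789; -789 744]
K = P̄·Hᵀ·S⁻¹ = [5214/217565 -52371/217565; -24562/217565 -6206/652695; 44401/217565 98273/652695]
x' − x̄ = [-1340559/217565, 286966/652695, 1657607/652695] = K·y
y = (KᵀK)⁻¹·Kᵀ·(x' − x̄) = [-6, 25]
z = y + H·x̄ = [-6, 25] + [4, -24] = [-2, 1]

z = [-2, 1]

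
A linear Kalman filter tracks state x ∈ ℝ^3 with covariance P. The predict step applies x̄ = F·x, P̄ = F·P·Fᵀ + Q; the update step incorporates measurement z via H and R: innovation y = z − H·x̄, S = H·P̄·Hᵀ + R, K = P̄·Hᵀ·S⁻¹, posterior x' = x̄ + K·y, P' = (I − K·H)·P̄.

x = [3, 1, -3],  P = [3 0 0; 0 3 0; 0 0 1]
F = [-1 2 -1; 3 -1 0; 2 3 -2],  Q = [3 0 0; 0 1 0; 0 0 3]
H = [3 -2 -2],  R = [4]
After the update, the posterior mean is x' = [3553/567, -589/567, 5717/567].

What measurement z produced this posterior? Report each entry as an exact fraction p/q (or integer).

z = [1]

x̄ = F·x = [2, 8, 15]
P̄ = F·P·Fᵀ + Q = [19 -15 14; -15 31 9; 14 9 46]
S = H·P̄·Hᵀ + R = [567]
K = P̄·Hᵀ·S⁻¹ = [59/567; -125/567; -68/567]
x' − x̄ = [2419/567, -5125/567, -2788/567] = K·y
y = (KᵀK)⁻¹·Kᵀ·(x' − x̄) = [41]
z = y + H·x̄ = [41] + [-40] = [1]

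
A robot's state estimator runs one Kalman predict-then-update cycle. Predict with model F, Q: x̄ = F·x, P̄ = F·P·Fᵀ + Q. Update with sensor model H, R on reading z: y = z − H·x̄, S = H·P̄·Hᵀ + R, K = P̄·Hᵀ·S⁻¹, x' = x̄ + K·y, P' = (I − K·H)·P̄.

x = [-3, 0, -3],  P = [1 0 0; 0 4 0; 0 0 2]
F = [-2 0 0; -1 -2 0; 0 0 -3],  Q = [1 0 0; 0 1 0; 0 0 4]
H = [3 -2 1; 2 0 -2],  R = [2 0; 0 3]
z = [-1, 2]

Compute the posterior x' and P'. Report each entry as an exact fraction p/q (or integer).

x̄ = F·x = [6, 3, 9]
P̄ = F·P·Fᵀ + Q = [5 2 0; 2 18 0; 0 0 22]
y = z − H·x̄ = [-22, 8]
S = H·P̄·Hᵀ + R = [117 -22; -22 111]
K = P̄·Hᵀ·S⁻¹ = [1441/12503 1412/12503; -3242/12503 -192/12503; 1474/12503 -4664/12503]
x' = x̄ + K·y = [54612/12503, 107297/12503, 42787/12503]
P' = (I − K·H)·P̄ = [32544/12503 62588/12503 30426/12503; 62588/12503 128562/12503 62876/12503; 30426/12503 62876/12503 37422/12503]

x' = [54612/12503, 107297/12503, 42787/12503]
P' = [32544/12503 62588/12503 30426/12503; 62588/12503 128562/12503 62876/12503; 30426/12503 62876/12503 37422/12503]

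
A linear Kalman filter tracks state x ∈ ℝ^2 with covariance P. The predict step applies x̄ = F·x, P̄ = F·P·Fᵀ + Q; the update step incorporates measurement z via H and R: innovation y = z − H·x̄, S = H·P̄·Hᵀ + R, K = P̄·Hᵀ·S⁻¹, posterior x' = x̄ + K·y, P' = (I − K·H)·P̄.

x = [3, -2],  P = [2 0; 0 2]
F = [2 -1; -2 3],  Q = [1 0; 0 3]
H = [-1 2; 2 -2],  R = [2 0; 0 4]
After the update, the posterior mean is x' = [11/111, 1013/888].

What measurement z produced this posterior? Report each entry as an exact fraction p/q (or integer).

z = [2, -3]

x̄ = F·x = [8, -12]
P̄ = F·P·Fᵀ + Q = [11 -14; -14 29]
S = H·P̄·Hᵀ + R = [185 -222; -222 276]
K = P̄·Hᵀ·S⁻¹ = [7/37 1/3; 65/148 1/24]
x' − x̄ = [-877/111, 11669/888] = K·y
y = (KᵀK)⁻¹·Kᵀ·(x' − x̄) = [34, -43]
z = y + H·x̄ = [34, -43] + [-32, 40] = [2, -3]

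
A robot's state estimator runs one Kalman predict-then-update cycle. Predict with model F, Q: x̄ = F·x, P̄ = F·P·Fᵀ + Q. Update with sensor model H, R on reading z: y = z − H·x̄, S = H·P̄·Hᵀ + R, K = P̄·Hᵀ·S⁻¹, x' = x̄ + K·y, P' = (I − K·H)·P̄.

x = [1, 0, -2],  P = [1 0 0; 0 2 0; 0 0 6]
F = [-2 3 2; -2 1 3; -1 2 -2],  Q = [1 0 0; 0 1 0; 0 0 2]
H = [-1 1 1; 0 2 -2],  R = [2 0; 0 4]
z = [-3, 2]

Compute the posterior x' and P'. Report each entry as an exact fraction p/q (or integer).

x̄ = F·x = [-6, -8, 3]
P̄ = F·P·Fᵀ + Q = [47 46 -10; 46 61 -30; -10 -30 35]
y = z − H·x̄ = [-4, 24]
S = H·P̄·Hᵀ + R = [13 -60; -60 628]
K = P̄·Hᵀ·S⁻¹ = [-47/1141 199/1141; 375/1141 733/2282; 405/1141 -395/2282]
x' = x̄ + K·y = [-1882/1141, -1832/1141, -2937/1141]
P' = (I − K·H)·P̄ = [30822/1141 15563/1141 15165/1141; 15563/1141 8523/1141 7790/1141; 15165/1141 7790/1141 8185/1141]

x' = [-1882/1141, -1832/1141, -2937/1141]
P' = [30822/1141 15563/1141 15165/1141; 15563/1141 8523/1141 7790/1141; 15165/1141 7790/1141 8185/1141]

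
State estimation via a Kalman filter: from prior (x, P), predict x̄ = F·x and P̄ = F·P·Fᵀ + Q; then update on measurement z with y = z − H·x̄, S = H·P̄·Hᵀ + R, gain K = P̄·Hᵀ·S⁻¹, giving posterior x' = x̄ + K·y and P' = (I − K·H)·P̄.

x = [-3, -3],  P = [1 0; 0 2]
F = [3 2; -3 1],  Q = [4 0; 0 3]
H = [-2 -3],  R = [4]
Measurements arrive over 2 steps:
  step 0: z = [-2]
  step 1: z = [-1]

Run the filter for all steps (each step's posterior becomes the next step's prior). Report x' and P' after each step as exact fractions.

step 0: x' = [-138/11, 98/11], P' = [2505/154 -817/77; -817/77 566/77]
step 1: x' = [-27359/51293, 42113/51293], P' = [2240231/153879 -1533454/153879; -1533454/153879 1117064/153879]

step 0: x̄ = F·x = [-15, 6]
step 0: P̄ = F·P·Fᵀ + Q = [21 -5; -5 14]
step 0: y = z − H·x̄ = [-14]
step 0: S = H·P̄·Hᵀ + R = [154]
step 0: K = P̄·Hᵀ·S⁻¹ = [-27/154; -16/77]
step 0: x' = x̄ + K·y = [-138/11, 98/11]
step 0: P' = (I − K·H)·P̄ = [2505/154 -817/77; -817/77 566/77]
step 1: x̄ = F·x = [-218/11, 512/11]
step 1: P̄ = F·P·Fᵀ + Q = [8081/154 -2197/22; -2197/22 4849/22]
step 1: y = z − H·x̄ = [99]
step 1: S = H·P̄·Hᵀ + R = [13989/14]
step 1: K = P̄·Hᵀ·S⁻¹ = [2725/13989; -6461/13989]
step 1: x' = x̄ + K·y = [-27359/51293, 42113/51293]
step 1: P' = (I − K·H)·P̄ = [2240231/153879 -1533454/153879; -1533454/153879 1117064/153879]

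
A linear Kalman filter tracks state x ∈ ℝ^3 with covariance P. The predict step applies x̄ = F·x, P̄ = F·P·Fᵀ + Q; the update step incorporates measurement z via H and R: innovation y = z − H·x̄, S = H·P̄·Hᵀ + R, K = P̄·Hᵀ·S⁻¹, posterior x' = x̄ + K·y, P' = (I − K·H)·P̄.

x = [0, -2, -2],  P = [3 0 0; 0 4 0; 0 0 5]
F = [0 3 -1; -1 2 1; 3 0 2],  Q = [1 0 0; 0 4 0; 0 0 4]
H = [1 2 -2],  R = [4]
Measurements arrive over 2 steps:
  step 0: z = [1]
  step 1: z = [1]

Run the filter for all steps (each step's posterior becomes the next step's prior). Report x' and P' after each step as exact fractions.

step 0: x' = [-98/47, -2163/470, -287/47], P' = [974/47 163/47 630/47; 163/47 7831/470 850/47; 630/47 850/47 1187/47]
step 1: x' = [-7020201/894139, -11995431/894139, -15954279/894139], P' = [48304896/894139 70300498/894139 94301324/894139; 70300498/894139 113298761/894139 148258582/894139; 94301324/894139 148258582/894139 196035264/894139]

step 0: x̄ = F·x = [-4, -6, -4]
step 0: P̄ = F·P·Fᵀ + Q = [42 19 -10; 19 28 1; -10 1 51]
step 0: y = z − H·x̄ = [9]
step 0: S = H·P̄·Hᵀ + R = [470]
step 0: K = P̄·Hᵀ·S⁻¹ = [10/47; 73/470; -11/47]
step 0: x' = x̄ + K·y = [-98/47, -2163/470, -287/47]
step 0: P' = (I − K·H)·P̄ = [974/47 163/47 630/47; 163/47 7831/470 850/47; 630/47 850/47 1187/47]
step 1: x̄ = F·x = [-77/10, -3108/235, -868/47]
step 1: P̄ = F·P·Fᵀ + Q = [677/10 479/5 49; 479/5 34847/235 4460/47; 49 4460/47 21262/47]
step 1: y = z − H·x̄ = [-839/470]
step 1: S = H·P̄·Hᵀ + R = [894139/470]
step 1: K = P̄·Hᵀ·S⁻¹ = [75811/894139; 95214/894139; -313010/894139]
step 1: x' = x̄ + K·y = [-7020201/894139, -11995431/894139, -15954279/894139]
step 1: P' = (I − K·H)·P̄ = [48304896/894139 70300498/894139 94301324/894139; 70300498/894139 113298761/894139 148258582/894139; 94301324/894139 148258582/894139 196035264/894139]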